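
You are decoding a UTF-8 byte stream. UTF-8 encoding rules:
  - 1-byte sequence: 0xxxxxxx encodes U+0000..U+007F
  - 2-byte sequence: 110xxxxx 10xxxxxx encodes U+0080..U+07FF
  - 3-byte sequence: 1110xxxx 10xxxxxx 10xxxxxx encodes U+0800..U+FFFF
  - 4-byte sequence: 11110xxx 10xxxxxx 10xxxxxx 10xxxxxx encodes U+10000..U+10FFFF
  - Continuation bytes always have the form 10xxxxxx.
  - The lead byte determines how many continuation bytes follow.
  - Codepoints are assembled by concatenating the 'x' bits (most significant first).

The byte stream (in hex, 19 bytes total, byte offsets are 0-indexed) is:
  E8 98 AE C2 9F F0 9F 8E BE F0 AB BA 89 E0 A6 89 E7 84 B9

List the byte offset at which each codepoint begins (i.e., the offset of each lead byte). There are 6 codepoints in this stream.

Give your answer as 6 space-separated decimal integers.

Byte[0]=E8: 3-byte lead, need 2 cont bytes. acc=0x8
Byte[1]=98: continuation. acc=(acc<<6)|0x18=0x218
Byte[2]=AE: continuation. acc=(acc<<6)|0x2E=0x862E
Completed: cp=U+862E (starts at byte 0)
Byte[3]=C2: 2-byte lead, need 1 cont bytes. acc=0x2
Byte[4]=9F: continuation. acc=(acc<<6)|0x1F=0x9F
Completed: cp=U+009F (starts at byte 3)
Byte[5]=F0: 4-byte lead, need 3 cont bytes. acc=0x0
Byte[6]=9F: continuation. acc=(acc<<6)|0x1F=0x1F
Byte[7]=8E: continuation. acc=(acc<<6)|0x0E=0x7CE
Byte[8]=BE: continuation. acc=(acc<<6)|0x3E=0x1F3BE
Completed: cp=U+1F3BE (starts at byte 5)
Byte[9]=F0: 4-byte lead, need 3 cont bytes. acc=0x0
Byte[10]=AB: continuation. acc=(acc<<6)|0x2B=0x2B
Byte[11]=BA: continuation. acc=(acc<<6)|0x3A=0xAFA
Byte[12]=89: continuation. acc=(acc<<6)|0x09=0x2BE89
Completed: cp=U+2BE89 (starts at byte 9)
Byte[13]=E0: 3-byte lead, need 2 cont bytes. acc=0x0
Byte[14]=A6: continuation. acc=(acc<<6)|0x26=0x26
Byte[15]=89: continuation. acc=(acc<<6)|0x09=0x989
Completed: cp=U+0989 (starts at byte 13)
Byte[16]=E7: 3-byte lead, need 2 cont bytes. acc=0x7
Byte[17]=84: continuation. acc=(acc<<6)|0x04=0x1C4
Byte[18]=B9: continuation. acc=(acc<<6)|0x39=0x7139
Completed: cp=U+7139 (starts at byte 16)

Answer: 0 3 5 9 13 16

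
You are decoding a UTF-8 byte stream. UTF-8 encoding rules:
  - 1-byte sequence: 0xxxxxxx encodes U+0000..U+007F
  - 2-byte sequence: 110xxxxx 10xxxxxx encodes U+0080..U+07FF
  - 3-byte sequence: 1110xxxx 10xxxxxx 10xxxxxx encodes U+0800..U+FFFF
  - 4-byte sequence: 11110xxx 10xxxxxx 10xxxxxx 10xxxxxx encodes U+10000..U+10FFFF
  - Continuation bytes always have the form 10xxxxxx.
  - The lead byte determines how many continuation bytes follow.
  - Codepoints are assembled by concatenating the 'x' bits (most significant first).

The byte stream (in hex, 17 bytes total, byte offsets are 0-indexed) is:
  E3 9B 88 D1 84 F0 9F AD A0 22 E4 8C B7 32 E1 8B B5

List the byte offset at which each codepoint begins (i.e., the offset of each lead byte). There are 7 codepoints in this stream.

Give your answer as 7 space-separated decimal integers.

Answer: 0 3 5 9 10 13 14

Derivation:
Byte[0]=E3: 3-byte lead, need 2 cont bytes. acc=0x3
Byte[1]=9B: continuation. acc=(acc<<6)|0x1B=0xDB
Byte[2]=88: continuation. acc=(acc<<6)|0x08=0x36C8
Completed: cp=U+36C8 (starts at byte 0)
Byte[3]=D1: 2-byte lead, need 1 cont bytes. acc=0x11
Byte[4]=84: continuation. acc=(acc<<6)|0x04=0x444
Completed: cp=U+0444 (starts at byte 3)
Byte[5]=F0: 4-byte lead, need 3 cont bytes. acc=0x0
Byte[6]=9F: continuation. acc=(acc<<6)|0x1F=0x1F
Byte[7]=AD: continuation. acc=(acc<<6)|0x2D=0x7ED
Byte[8]=A0: continuation. acc=(acc<<6)|0x20=0x1FB60
Completed: cp=U+1FB60 (starts at byte 5)
Byte[9]=22: 1-byte ASCII. cp=U+0022
Byte[10]=E4: 3-byte lead, need 2 cont bytes. acc=0x4
Byte[11]=8C: continuation. acc=(acc<<6)|0x0C=0x10C
Byte[12]=B7: continuation. acc=(acc<<6)|0x37=0x4337
Completed: cp=U+4337 (starts at byte 10)
Byte[13]=32: 1-byte ASCII. cp=U+0032
Byte[14]=E1: 3-byte lead, need 2 cont bytes. acc=0x1
Byte[15]=8B: continuation. acc=(acc<<6)|0x0B=0x4B
Byte[16]=B5: continuation. acc=(acc<<6)|0x35=0x12F5
Completed: cp=U+12F5 (starts at byte 14)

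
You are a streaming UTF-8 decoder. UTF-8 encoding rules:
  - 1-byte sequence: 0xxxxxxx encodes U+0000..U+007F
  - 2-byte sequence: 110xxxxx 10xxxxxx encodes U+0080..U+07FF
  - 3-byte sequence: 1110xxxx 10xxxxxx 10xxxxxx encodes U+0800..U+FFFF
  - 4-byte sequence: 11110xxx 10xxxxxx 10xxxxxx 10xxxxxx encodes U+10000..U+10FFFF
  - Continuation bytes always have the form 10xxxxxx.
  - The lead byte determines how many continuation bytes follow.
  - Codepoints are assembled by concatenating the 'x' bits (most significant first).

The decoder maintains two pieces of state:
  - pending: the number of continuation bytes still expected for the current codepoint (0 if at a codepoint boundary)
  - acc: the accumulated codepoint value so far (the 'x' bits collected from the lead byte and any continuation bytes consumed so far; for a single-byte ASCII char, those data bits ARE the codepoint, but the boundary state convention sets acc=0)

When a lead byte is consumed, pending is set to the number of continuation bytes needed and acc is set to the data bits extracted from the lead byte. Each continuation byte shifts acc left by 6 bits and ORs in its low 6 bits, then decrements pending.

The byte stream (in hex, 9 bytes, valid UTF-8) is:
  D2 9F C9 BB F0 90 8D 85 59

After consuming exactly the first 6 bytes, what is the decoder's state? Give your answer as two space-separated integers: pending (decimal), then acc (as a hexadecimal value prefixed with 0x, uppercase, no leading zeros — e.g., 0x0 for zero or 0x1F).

Answer: 2 0x10

Derivation:
Byte[0]=D2: 2-byte lead. pending=1, acc=0x12
Byte[1]=9F: continuation. acc=(acc<<6)|0x1F=0x49F, pending=0
Byte[2]=C9: 2-byte lead. pending=1, acc=0x9
Byte[3]=BB: continuation. acc=(acc<<6)|0x3B=0x27B, pending=0
Byte[4]=F0: 4-byte lead. pending=3, acc=0x0
Byte[5]=90: continuation. acc=(acc<<6)|0x10=0x10, pending=2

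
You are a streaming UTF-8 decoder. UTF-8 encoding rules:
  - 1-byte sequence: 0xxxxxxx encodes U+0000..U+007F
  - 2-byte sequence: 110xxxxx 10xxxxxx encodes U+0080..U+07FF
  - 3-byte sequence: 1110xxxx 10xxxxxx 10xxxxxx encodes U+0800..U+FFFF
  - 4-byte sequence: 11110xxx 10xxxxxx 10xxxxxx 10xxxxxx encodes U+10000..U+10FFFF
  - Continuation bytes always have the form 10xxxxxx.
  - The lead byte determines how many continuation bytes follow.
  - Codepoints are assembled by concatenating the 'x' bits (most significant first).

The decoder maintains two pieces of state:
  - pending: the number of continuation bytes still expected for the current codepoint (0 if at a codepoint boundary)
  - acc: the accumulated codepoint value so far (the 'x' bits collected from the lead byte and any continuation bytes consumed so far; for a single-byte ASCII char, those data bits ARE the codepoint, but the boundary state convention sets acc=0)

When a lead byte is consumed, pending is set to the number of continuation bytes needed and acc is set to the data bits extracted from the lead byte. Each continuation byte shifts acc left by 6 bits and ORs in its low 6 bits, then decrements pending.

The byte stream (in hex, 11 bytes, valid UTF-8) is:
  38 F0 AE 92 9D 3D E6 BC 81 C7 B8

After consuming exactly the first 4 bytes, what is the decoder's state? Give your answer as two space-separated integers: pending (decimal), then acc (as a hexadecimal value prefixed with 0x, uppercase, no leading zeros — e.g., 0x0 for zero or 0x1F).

Answer: 1 0xB92

Derivation:
Byte[0]=38: 1-byte. pending=0, acc=0x0
Byte[1]=F0: 4-byte lead. pending=3, acc=0x0
Byte[2]=AE: continuation. acc=(acc<<6)|0x2E=0x2E, pending=2
Byte[3]=92: continuation. acc=(acc<<6)|0x12=0xB92, pending=1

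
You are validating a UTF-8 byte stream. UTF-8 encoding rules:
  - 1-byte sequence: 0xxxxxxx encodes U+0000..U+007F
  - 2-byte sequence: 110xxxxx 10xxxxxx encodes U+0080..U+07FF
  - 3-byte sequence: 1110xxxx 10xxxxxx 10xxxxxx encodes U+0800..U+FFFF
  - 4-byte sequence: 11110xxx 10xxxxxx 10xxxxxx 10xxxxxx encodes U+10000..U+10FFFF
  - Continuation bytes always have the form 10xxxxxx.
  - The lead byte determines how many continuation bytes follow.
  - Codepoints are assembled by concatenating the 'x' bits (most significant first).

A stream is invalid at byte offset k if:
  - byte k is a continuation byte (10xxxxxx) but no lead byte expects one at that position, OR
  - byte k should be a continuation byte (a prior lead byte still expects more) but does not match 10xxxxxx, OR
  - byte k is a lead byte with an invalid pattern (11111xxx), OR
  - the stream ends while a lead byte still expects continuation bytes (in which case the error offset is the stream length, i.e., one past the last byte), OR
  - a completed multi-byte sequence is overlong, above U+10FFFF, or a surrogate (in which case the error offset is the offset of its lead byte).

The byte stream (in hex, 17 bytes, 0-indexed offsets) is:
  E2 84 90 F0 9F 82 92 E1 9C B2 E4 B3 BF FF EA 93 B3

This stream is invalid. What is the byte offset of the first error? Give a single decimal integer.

Byte[0]=E2: 3-byte lead, need 2 cont bytes. acc=0x2
Byte[1]=84: continuation. acc=(acc<<6)|0x04=0x84
Byte[2]=90: continuation. acc=(acc<<6)|0x10=0x2110
Completed: cp=U+2110 (starts at byte 0)
Byte[3]=F0: 4-byte lead, need 3 cont bytes. acc=0x0
Byte[4]=9F: continuation. acc=(acc<<6)|0x1F=0x1F
Byte[5]=82: continuation. acc=(acc<<6)|0x02=0x7C2
Byte[6]=92: continuation. acc=(acc<<6)|0x12=0x1F092
Completed: cp=U+1F092 (starts at byte 3)
Byte[7]=E1: 3-byte lead, need 2 cont bytes. acc=0x1
Byte[8]=9C: continuation. acc=(acc<<6)|0x1C=0x5C
Byte[9]=B2: continuation. acc=(acc<<6)|0x32=0x1732
Completed: cp=U+1732 (starts at byte 7)
Byte[10]=E4: 3-byte lead, need 2 cont bytes. acc=0x4
Byte[11]=B3: continuation. acc=(acc<<6)|0x33=0x133
Byte[12]=BF: continuation. acc=(acc<<6)|0x3F=0x4CFF
Completed: cp=U+4CFF (starts at byte 10)
Byte[13]=FF: INVALID lead byte (not 0xxx/110x/1110/11110)

Answer: 13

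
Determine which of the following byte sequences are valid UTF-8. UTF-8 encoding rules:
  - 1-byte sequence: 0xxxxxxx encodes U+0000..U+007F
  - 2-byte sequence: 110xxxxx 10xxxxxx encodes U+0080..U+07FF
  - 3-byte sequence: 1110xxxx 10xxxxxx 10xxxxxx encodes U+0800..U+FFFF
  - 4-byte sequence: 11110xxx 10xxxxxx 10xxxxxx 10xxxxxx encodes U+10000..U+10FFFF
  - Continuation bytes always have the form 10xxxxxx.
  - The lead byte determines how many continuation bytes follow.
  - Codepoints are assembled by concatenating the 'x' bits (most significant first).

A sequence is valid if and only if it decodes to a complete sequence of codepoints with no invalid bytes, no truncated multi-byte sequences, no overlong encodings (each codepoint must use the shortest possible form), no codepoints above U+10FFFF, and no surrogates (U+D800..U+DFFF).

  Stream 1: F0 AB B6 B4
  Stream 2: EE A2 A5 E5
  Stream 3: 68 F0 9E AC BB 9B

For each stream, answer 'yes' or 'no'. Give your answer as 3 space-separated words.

Answer: yes no no

Derivation:
Stream 1: decodes cleanly. VALID
Stream 2: error at byte offset 4. INVALID
Stream 3: error at byte offset 5. INVALID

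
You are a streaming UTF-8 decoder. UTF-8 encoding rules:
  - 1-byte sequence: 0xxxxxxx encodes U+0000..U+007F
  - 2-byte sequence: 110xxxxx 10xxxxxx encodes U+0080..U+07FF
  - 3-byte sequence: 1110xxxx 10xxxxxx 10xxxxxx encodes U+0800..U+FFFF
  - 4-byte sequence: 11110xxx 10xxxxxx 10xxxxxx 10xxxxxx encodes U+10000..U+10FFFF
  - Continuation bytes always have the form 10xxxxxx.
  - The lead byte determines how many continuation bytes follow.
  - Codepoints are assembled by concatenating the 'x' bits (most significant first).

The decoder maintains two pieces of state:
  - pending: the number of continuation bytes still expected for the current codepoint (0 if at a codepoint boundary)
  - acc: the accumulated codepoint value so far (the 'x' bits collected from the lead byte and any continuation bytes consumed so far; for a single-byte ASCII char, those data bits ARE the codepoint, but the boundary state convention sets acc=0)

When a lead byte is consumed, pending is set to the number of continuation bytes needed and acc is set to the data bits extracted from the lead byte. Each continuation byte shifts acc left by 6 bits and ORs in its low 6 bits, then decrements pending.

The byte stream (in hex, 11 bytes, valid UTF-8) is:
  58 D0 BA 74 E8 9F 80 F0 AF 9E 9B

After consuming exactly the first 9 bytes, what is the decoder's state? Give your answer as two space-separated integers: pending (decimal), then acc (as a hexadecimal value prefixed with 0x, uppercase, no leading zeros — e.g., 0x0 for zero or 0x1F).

Answer: 2 0x2F

Derivation:
Byte[0]=58: 1-byte. pending=0, acc=0x0
Byte[1]=D0: 2-byte lead. pending=1, acc=0x10
Byte[2]=BA: continuation. acc=(acc<<6)|0x3A=0x43A, pending=0
Byte[3]=74: 1-byte. pending=0, acc=0x0
Byte[4]=E8: 3-byte lead. pending=2, acc=0x8
Byte[5]=9F: continuation. acc=(acc<<6)|0x1F=0x21F, pending=1
Byte[6]=80: continuation. acc=(acc<<6)|0x00=0x87C0, pending=0
Byte[7]=F0: 4-byte lead. pending=3, acc=0x0
Byte[8]=AF: continuation. acc=(acc<<6)|0x2F=0x2F, pending=2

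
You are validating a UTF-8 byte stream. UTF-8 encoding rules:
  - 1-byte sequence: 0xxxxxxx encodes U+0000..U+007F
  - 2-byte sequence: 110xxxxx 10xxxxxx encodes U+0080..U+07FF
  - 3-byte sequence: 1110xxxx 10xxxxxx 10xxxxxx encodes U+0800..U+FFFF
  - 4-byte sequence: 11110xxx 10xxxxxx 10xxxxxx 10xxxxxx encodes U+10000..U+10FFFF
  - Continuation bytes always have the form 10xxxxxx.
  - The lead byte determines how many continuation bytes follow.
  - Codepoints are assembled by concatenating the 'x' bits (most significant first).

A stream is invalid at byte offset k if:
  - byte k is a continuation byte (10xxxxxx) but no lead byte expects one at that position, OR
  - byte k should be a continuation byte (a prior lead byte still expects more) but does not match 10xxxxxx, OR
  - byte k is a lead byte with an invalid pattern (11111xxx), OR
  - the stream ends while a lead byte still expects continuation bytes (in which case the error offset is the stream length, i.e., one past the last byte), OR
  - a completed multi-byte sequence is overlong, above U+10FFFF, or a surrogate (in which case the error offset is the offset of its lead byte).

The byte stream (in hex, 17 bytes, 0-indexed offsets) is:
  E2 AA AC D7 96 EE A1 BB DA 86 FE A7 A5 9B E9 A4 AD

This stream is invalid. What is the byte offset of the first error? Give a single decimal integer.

Byte[0]=E2: 3-byte lead, need 2 cont bytes. acc=0x2
Byte[1]=AA: continuation. acc=(acc<<6)|0x2A=0xAA
Byte[2]=AC: continuation. acc=(acc<<6)|0x2C=0x2AAC
Completed: cp=U+2AAC (starts at byte 0)
Byte[3]=D7: 2-byte lead, need 1 cont bytes. acc=0x17
Byte[4]=96: continuation. acc=(acc<<6)|0x16=0x5D6
Completed: cp=U+05D6 (starts at byte 3)
Byte[5]=EE: 3-byte lead, need 2 cont bytes. acc=0xE
Byte[6]=A1: continuation. acc=(acc<<6)|0x21=0x3A1
Byte[7]=BB: continuation. acc=(acc<<6)|0x3B=0xE87B
Completed: cp=U+E87B (starts at byte 5)
Byte[8]=DA: 2-byte lead, need 1 cont bytes. acc=0x1A
Byte[9]=86: continuation. acc=(acc<<6)|0x06=0x686
Completed: cp=U+0686 (starts at byte 8)
Byte[10]=FE: INVALID lead byte (not 0xxx/110x/1110/11110)

Answer: 10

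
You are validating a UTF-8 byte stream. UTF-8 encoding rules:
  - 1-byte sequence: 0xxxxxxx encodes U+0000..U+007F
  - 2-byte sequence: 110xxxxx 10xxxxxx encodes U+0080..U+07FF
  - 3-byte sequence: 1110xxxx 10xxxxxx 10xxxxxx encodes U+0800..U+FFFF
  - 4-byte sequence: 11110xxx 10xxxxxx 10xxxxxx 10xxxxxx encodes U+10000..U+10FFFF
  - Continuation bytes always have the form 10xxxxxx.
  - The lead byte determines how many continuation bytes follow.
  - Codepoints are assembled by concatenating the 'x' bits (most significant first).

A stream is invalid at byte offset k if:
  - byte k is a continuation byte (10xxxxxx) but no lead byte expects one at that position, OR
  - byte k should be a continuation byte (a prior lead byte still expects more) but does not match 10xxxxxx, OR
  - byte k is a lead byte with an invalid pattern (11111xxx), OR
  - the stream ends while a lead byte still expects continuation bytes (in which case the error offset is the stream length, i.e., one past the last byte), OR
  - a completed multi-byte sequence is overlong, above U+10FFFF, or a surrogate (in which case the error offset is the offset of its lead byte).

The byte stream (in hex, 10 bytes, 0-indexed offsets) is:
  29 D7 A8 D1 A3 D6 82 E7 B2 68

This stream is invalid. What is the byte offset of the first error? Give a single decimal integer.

Byte[0]=29: 1-byte ASCII. cp=U+0029
Byte[1]=D7: 2-byte lead, need 1 cont bytes. acc=0x17
Byte[2]=A8: continuation. acc=(acc<<6)|0x28=0x5E8
Completed: cp=U+05E8 (starts at byte 1)
Byte[3]=D1: 2-byte lead, need 1 cont bytes. acc=0x11
Byte[4]=A3: continuation. acc=(acc<<6)|0x23=0x463
Completed: cp=U+0463 (starts at byte 3)
Byte[5]=D6: 2-byte lead, need 1 cont bytes. acc=0x16
Byte[6]=82: continuation. acc=(acc<<6)|0x02=0x582
Completed: cp=U+0582 (starts at byte 5)
Byte[7]=E7: 3-byte lead, need 2 cont bytes. acc=0x7
Byte[8]=B2: continuation. acc=(acc<<6)|0x32=0x1F2
Byte[9]=68: expected 10xxxxxx continuation. INVALID

Answer: 9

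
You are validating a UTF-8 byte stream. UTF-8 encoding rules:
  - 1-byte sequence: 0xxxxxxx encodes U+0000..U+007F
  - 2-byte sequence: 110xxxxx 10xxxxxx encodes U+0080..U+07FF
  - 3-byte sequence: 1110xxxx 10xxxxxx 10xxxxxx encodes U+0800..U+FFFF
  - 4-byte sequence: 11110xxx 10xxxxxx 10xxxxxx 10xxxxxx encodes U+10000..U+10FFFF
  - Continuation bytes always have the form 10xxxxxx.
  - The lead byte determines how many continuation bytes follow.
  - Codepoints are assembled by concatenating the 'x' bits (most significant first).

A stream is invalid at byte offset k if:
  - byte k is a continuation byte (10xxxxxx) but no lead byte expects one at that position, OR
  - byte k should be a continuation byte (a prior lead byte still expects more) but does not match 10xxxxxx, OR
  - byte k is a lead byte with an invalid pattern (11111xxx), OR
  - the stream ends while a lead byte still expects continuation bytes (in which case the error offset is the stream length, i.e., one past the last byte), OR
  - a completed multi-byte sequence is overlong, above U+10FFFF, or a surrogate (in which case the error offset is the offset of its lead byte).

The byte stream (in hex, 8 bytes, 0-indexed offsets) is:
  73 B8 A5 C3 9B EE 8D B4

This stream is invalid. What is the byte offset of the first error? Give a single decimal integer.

Byte[0]=73: 1-byte ASCII. cp=U+0073
Byte[1]=B8: INVALID lead byte (not 0xxx/110x/1110/11110)

Answer: 1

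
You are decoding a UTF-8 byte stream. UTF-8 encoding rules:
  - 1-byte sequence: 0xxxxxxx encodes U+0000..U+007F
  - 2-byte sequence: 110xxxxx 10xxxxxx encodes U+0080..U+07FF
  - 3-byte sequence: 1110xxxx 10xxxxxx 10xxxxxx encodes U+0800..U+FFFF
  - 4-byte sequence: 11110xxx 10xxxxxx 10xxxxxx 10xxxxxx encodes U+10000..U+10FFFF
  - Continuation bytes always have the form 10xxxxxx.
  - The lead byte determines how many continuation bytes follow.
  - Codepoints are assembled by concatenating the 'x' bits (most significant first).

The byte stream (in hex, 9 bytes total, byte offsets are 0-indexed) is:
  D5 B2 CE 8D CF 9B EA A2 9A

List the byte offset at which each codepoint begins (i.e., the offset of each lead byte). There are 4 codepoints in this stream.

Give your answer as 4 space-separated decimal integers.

Byte[0]=D5: 2-byte lead, need 1 cont bytes. acc=0x15
Byte[1]=B2: continuation. acc=(acc<<6)|0x32=0x572
Completed: cp=U+0572 (starts at byte 0)
Byte[2]=CE: 2-byte lead, need 1 cont bytes. acc=0xE
Byte[3]=8D: continuation. acc=(acc<<6)|0x0D=0x38D
Completed: cp=U+038D (starts at byte 2)
Byte[4]=CF: 2-byte lead, need 1 cont bytes. acc=0xF
Byte[5]=9B: continuation. acc=(acc<<6)|0x1B=0x3DB
Completed: cp=U+03DB (starts at byte 4)
Byte[6]=EA: 3-byte lead, need 2 cont bytes. acc=0xA
Byte[7]=A2: continuation. acc=(acc<<6)|0x22=0x2A2
Byte[8]=9A: continuation. acc=(acc<<6)|0x1A=0xA89A
Completed: cp=U+A89A (starts at byte 6)

Answer: 0 2 4 6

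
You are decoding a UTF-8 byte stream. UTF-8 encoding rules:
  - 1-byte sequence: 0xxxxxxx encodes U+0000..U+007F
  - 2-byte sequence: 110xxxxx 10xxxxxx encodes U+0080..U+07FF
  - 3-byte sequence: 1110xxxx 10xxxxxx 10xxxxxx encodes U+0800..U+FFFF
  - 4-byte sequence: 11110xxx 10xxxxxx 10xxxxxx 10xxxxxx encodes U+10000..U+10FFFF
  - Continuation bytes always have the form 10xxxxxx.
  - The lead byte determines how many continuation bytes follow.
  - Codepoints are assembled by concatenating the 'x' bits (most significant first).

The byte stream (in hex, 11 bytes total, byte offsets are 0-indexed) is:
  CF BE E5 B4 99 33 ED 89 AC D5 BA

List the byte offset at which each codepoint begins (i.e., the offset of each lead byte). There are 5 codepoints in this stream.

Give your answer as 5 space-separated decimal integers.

Answer: 0 2 5 6 9

Derivation:
Byte[0]=CF: 2-byte lead, need 1 cont bytes. acc=0xF
Byte[1]=BE: continuation. acc=(acc<<6)|0x3E=0x3FE
Completed: cp=U+03FE (starts at byte 0)
Byte[2]=E5: 3-byte lead, need 2 cont bytes. acc=0x5
Byte[3]=B4: continuation. acc=(acc<<6)|0x34=0x174
Byte[4]=99: continuation. acc=(acc<<6)|0x19=0x5D19
Completed: cp=U+5D19 (starts at byte 2)
Byte[5]=33: 1-byte ASCII. cp=U+0033
Byte[6]=ED: 3-byte lead, need 2 cont bytes. acc=0xD
Byte[7]=89: continuation. acc=(acc<<6)|0x09=0x349
Byte[8]=AC: continuation. acc=(acc<<6)|0x2C=0xD26C
Completed: cp=U+D26C (starts at byte 6)
Byte[9]=D5: 2-byte lead, need 1 cont bytes. acc=0x15
Byte[10]=BA: continuation. acc=(acc<<6)|0x3A=0x57A
Completed: cp=U+057A (starts at byte 9)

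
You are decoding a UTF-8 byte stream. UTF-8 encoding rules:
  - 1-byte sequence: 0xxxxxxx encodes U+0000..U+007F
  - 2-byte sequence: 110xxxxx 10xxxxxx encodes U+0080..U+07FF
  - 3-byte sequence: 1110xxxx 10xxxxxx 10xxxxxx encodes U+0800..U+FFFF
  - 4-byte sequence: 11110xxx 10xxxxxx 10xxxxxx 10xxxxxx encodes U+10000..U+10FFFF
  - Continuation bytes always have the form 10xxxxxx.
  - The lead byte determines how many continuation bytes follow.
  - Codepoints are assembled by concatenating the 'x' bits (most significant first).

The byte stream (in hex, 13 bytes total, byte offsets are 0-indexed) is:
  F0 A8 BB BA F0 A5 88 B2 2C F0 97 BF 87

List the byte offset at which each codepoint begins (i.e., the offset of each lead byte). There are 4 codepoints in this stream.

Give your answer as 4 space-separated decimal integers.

Byte[0]=F0: 4-byte lead, need 3 cont bytes. acc=0x0
Byte[1]=A8: continuation. acc=(acc<<6)|0x28=0x28
Byte[2]=BB: continuation. acc=(acc<<6)|0x3B=0xA3B
Byte[3]=BA: continuation. acc=(acc<<6)|0x3A=0x28EFA
Completed: cp=U+28EFA (starts at byte 0)
Byte[4]=F0: 4-byte lead, need 3 cont bytes. acc=0x0
Byte[5]=A5: continuation. acc=(acc<<6)|0x25=0x25
Byte[6]=88: continuation. acc=(acc<<6)|0x08=0x948
Byte[7]=B2: continuation. acc=(acc<<6)|0x32=0x25232
Completed: cp=U+25232 (starts at byte 4)
Byte[8]=2C: 1-byte ASCII. cp=U+002C
Byte[9]=F0: 4-byte lead, need 3 cont bytes. acc=0x0
Byte[10]=97: continuation. acc=(acc<<6)|0x17=0x17
Byte[11]=BF: continuation. acc=(acc<<6)|0x3F=0x5FF
Byte[12]=87: continuation. acc=(acc<<6)|0x07=0x17FC7
Completed: cp=U+17FC7 (starts at byte 9)

Answer: 0 4 8 9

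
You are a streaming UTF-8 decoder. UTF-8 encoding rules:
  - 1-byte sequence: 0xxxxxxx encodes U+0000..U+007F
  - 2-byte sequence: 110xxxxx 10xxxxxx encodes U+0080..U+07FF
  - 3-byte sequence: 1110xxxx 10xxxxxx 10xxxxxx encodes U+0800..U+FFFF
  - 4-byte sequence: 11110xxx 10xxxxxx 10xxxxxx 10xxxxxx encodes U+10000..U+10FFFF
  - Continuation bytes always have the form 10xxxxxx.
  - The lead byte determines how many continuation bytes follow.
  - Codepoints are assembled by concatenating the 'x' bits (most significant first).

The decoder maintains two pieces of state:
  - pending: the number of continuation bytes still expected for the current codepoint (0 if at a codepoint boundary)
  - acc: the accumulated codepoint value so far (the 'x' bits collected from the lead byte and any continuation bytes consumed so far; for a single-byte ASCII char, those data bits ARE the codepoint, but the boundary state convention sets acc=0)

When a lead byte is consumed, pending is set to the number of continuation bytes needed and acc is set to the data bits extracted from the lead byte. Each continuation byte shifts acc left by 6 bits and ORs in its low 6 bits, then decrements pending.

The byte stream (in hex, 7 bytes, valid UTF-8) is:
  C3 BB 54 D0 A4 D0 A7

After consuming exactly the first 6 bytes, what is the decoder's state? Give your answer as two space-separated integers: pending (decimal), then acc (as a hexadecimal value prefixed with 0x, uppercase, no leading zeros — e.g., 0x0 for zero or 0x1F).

Answer: 1 0x10

Derivation:
Byte[0]=C3: 2-byte lead. pending=1, acc=0x3
Byte[1]=BB: continuation. acc=(acc<<6)|0x3B=0xFB, pending=0
Byte[2]=54: 1-byte. pending=0, acc=0x0
Byte[3]=D0: 2-byte lead. pending=1, acc=0x10
Byte[4]=A4: continuation. acc=(acc<<6)|0x24=0x424, pending=0
Byte[5]=D0: 2-byte lead. pending=1, acc=0x10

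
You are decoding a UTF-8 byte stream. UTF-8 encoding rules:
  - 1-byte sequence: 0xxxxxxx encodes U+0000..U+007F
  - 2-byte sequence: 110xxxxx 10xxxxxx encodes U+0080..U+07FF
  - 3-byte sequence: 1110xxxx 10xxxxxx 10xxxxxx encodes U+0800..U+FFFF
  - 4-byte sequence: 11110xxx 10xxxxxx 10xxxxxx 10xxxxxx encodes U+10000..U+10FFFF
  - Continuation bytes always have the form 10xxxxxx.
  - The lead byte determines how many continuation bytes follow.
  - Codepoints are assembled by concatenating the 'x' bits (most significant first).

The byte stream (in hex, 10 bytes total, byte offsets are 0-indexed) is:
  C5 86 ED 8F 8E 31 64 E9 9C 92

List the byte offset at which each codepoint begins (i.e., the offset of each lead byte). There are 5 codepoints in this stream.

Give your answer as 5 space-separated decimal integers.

Answer: 0 2 5 6 7

Derivation:
Byte[0]=C5: 2-byte lead, need 1 cont bytes. acc=0x5
Byte[1]=86: continuation. acc=(acc<<6)|0x06=0x146
Completed: cp=U+0146 (starts at byte 0)
Byte[2]=ED: 3-byte lead, need 2 cont bytes. acc=0xD
Byte[3]=8F: continuation. acc=(acc<<6)|0x0F=0x34F
Byte[4]=8E: continuation. acc=(acc<<6)|0x0E=0xD3CE
Completed: cp=U+D3CE (starts at byte 2)
Byte[5]=31: 1-byte ASCII. cp=U+0031
Byte[6]=64: 1-byte ASCII. cp=U+0064
Byte[7]=E9: 3-byte lead, need 2 cont bytes. acc=0x9
Byte[8]=9C: continuation. acc=(acc<<6)|0x1C=0x25C
Byte[9]=92: continuation. acc=(acc<<6)|0x12=0x9712
Completed: cp=U+9712 (starts at byte 7)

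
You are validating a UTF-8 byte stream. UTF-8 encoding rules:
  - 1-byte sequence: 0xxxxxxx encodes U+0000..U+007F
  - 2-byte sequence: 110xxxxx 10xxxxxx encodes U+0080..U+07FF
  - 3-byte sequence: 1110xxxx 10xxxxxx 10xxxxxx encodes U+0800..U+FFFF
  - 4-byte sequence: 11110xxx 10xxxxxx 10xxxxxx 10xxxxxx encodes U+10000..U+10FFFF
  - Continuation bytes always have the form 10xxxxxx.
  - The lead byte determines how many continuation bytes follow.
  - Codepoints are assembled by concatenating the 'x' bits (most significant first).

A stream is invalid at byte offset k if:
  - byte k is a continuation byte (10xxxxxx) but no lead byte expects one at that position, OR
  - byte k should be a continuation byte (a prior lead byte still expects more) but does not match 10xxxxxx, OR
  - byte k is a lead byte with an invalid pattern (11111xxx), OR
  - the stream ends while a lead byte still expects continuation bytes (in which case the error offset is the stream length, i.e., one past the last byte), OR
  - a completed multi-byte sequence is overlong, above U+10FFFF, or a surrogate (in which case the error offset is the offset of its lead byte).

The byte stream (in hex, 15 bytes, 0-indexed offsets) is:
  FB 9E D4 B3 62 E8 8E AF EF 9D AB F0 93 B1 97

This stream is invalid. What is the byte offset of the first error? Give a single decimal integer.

Byte[0]=FB: INVALID lead byte (not 0xxx/110x/1110/11110)

Answer: 0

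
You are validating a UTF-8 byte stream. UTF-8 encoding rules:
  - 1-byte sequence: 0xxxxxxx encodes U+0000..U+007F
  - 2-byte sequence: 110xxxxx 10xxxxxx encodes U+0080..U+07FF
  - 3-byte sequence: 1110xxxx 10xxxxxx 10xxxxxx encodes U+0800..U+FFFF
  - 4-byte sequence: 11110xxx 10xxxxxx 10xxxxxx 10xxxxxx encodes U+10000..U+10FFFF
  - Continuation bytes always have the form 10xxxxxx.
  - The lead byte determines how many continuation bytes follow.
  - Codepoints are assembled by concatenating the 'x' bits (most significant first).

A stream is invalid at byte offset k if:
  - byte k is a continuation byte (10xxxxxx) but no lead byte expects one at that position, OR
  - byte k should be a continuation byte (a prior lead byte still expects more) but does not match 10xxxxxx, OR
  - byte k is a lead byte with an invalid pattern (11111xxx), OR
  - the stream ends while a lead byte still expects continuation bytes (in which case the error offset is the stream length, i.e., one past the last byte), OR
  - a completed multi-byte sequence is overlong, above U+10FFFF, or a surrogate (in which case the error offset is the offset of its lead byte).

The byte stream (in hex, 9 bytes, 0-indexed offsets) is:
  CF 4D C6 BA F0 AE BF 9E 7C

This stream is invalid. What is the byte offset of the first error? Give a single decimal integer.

Answer: 1

Derivation:
Byte[0]=CF: 2-byte lead, need 1 cont bytes. acc=0xF
Byte[1]=4D: expected 10xxxxxx continuation. INVALID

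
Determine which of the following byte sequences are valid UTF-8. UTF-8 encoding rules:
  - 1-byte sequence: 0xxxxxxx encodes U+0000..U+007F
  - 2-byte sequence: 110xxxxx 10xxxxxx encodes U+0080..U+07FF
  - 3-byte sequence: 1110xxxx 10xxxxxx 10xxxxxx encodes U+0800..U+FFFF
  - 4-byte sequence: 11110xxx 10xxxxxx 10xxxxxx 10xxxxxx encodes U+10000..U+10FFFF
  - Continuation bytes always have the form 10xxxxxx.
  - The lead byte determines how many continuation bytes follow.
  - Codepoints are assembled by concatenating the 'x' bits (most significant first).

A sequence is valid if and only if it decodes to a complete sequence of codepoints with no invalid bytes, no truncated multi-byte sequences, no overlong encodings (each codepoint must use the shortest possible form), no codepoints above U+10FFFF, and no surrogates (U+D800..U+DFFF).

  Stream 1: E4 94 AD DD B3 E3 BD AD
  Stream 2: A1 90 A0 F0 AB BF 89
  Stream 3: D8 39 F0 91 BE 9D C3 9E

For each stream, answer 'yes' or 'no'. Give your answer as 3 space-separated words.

Stream 1: decodes cleanly. VALID
Stream 2: error at byte offset 0. INVALID
Stream 3: error at byte offset 1. INVALID

Answer: yes no no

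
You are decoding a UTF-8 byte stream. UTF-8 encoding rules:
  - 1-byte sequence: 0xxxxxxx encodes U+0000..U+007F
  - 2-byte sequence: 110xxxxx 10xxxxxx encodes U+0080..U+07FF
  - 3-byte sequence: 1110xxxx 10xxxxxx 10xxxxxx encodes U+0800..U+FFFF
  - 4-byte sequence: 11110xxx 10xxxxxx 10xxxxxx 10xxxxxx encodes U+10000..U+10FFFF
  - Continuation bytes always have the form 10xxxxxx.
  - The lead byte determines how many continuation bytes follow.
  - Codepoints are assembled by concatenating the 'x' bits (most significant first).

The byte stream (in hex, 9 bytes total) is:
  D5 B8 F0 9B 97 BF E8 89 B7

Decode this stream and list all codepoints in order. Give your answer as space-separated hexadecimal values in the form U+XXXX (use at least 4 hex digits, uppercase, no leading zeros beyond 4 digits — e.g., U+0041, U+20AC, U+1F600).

Byte[0]=D5: 2-byte lead, need 1 cont bytes. acc=0x15
Byte[1]=B8: continuation. acc=(acc<<6)|0x38=0x578
Completed: cp=U+0578 (starts at byte 0)
Byte[2]=F0: 4-byte lead, need 3 cont bytes. acc=0x0
Byte[3]=9B: continuation. acc=(acc<<6)|0x1B=0x1B
Byte[4]=97: continuation. acc=(acc<<6)|0x17=0x6D7
Byte[5]=BF: continuation. acc=(acc<<6)|0x3F=0x1B5FF
Completed: cp=U+1B5FF (starts at byte 2)
Byte[6]=E8: 3-byte lead, need 2 cont bytes. acc=0x8
Byte[7]=89: continuation. acc=(acc<<6)|0x09=0x209
Byte[8]=B7: continuation. acc=(acc<<6)|0x37=0x8277
Completed: cp=U+8277 (starts at byte 6)

Answer: U+0578 U+1B5FF U+8277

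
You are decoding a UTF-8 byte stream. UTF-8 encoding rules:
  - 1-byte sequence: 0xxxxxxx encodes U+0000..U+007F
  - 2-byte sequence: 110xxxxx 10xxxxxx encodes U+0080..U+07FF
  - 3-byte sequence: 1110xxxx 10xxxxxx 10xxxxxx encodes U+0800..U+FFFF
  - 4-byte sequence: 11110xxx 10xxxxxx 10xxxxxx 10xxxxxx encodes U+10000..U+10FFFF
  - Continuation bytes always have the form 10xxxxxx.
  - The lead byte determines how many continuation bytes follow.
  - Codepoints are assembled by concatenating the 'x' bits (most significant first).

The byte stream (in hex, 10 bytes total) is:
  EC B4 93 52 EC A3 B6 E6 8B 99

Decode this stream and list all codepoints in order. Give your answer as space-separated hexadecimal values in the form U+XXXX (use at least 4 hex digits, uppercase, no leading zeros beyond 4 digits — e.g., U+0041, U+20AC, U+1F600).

Byte[0]=EC: 3-byte lead, need 2 cont bytes. acc=0xC
Byte[1]=B4: continuation. acc=(acc<<6)|0x34=0x334
Byte[2]=93: continuation. acc=(acc<<6)|0x13=0xCD13
Completed: cp=U+CD13 (starts at byte 0)
Byte[3]=52: 1-byte ASCII. cp=U+0052
Byte[4]=EC: 3-byte lead, need 2 cont bytes. acc=0xC
Byte[5]=A3: continuation. acc=(acc<<6)|0x23=0x323
Byte[6]=B6: continuation. acc=(acc<<6)|0x36=0xC8F6
Completed: cp=U+C8F6 (starts at byte 4)
Byte[7]=E6: 3-byte lead, need 2 cont bytes. acc=0x6
Byte[8]=8B: continuation. acc=(acc<<6)|0x0B=0x18B
Byte[9]=99: continuation. acc=(acc<<6)|0x19=0x62D9
Completed: cp=U+62D9 (starts at byte 7)

Answer: U+CD13 U+0052 U+C8F6 U+62D9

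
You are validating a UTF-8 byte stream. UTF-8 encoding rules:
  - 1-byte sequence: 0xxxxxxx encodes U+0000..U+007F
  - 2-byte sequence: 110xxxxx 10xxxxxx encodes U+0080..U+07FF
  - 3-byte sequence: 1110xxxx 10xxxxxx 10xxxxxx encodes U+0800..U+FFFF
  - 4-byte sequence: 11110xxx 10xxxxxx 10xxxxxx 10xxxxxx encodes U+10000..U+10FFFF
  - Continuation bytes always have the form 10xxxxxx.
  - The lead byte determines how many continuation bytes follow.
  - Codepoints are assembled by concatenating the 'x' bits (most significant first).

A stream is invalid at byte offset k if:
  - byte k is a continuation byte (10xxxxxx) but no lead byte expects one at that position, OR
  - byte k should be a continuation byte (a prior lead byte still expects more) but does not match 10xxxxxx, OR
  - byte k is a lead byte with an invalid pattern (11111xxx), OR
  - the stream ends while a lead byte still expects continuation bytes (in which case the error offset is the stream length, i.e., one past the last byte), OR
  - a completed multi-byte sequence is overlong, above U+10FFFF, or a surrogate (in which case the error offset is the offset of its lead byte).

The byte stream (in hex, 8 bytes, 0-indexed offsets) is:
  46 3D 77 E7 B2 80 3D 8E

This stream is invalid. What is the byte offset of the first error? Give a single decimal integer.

Answer: 7

Derivation:
Byte[0]=46: 1-byte ASCII. cp=U+0046
Byte[1]=3D: 1-byte ASCII. cp=U+003D
Byte[2]=77: 1-byte ASCII. cp=U+0077
Byte[3]=E7: 3-byte lead, need 2 cont bytes. acc=0x7
Byte[4]=B2: continuation. acc=(acc<<6)|0x32=0x1F2
Byte[5]=80: continuation. acc=(acc<<6)|0x00=0x7C80
Completed: cp=U+7C80 (starts at byte 3)
Byte[6]=3D: 1-byte ASCII. cp=U+003D
Byte[7]=8E: INVALID lead byte (not 0xxx/110x/1110/11110)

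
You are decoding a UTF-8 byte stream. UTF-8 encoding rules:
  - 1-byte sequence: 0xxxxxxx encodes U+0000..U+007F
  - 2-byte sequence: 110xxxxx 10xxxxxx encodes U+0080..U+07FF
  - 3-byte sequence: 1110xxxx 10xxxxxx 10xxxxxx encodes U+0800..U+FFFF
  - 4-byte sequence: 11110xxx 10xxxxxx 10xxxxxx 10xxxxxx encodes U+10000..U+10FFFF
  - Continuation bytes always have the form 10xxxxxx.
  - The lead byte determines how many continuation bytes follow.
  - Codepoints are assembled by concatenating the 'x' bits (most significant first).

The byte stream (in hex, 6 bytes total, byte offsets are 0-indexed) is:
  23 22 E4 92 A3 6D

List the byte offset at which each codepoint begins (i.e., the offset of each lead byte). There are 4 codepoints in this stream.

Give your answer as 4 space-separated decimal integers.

Byte[0]=23: 1-byte ASCII. cp=U+0023
Byte[1]=22: 1-byte ASCII. cp=U+0022
Byte[2]=E4: 3-byte lead, need 2 cont bytes. acc=0x4
Byte[3]=92: continuation. acc=(acc<<6)|0x12=0x112
Byte[4]=A3: continuation. acc=(acc<<6)|0x23=0x44A3
Completed: cp=U+44A3 (starts at byte 2)
Byte[5]=6D: 1-byte ASCII. cp=U+006D

Answer: 0 1 2 5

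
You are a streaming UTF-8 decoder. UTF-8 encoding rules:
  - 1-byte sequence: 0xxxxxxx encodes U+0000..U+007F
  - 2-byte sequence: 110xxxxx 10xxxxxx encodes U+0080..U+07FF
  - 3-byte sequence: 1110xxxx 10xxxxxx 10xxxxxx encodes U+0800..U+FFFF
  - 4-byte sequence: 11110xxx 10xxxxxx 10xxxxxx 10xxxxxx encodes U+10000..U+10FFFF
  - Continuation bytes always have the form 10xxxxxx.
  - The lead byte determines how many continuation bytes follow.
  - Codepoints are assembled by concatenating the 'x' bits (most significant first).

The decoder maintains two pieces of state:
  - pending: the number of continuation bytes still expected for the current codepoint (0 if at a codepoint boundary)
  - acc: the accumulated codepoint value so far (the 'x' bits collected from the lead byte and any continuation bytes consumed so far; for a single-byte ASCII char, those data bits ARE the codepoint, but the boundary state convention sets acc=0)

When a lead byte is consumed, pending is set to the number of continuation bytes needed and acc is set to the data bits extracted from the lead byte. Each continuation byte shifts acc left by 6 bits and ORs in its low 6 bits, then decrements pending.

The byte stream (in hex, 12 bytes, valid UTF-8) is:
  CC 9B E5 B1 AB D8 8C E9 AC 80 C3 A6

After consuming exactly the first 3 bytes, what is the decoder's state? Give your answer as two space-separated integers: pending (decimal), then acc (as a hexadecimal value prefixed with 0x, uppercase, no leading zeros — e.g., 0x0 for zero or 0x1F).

Byte[0]=CC: 2-byte lead. pending=1, acc=0xC
Byte[1]=9B: continuation. acc=(acc<<6)|0x1B=0x31B, pending=0
Byte[2]=E5: 3-byte lead. pending=2, acc=0x5

Answer: 2 0x5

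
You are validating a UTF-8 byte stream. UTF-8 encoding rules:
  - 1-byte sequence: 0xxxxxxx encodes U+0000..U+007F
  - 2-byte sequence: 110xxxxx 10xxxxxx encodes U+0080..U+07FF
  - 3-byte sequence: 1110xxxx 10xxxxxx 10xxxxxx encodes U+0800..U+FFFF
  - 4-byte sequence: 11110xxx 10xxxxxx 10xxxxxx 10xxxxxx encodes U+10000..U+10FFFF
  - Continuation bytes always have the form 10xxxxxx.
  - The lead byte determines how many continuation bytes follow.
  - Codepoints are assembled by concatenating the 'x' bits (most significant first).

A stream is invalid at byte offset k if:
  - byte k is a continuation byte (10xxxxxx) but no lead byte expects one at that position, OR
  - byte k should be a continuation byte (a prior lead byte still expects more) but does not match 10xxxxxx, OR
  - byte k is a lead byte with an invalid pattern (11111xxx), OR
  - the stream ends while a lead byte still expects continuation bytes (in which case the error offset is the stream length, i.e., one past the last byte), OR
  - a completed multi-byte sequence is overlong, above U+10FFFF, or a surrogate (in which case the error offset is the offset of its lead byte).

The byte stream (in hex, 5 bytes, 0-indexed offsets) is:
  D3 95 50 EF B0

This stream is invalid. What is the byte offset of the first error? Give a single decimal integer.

Answer: 5

Derivation:
Byte[0]=D3: 2-byte lead, need 1 cont bytes. acc=0x13
Byte[1]=95: continuation. acc=(acc<<6)|0x15=0x4D5
Completed: cp=U+04D5 (starts at byte 0)
Byte[2]=50: 1-byte ASCII. cp=U+0050
Byte[3]=EF: 3-byte lead, need 2 cont bytes. acc=0xF
Byte[4]=B0: continuation. acc=(acc<<6)|0x30=0x3F0
Byte[5]: stream ended, expected continuation. INVALID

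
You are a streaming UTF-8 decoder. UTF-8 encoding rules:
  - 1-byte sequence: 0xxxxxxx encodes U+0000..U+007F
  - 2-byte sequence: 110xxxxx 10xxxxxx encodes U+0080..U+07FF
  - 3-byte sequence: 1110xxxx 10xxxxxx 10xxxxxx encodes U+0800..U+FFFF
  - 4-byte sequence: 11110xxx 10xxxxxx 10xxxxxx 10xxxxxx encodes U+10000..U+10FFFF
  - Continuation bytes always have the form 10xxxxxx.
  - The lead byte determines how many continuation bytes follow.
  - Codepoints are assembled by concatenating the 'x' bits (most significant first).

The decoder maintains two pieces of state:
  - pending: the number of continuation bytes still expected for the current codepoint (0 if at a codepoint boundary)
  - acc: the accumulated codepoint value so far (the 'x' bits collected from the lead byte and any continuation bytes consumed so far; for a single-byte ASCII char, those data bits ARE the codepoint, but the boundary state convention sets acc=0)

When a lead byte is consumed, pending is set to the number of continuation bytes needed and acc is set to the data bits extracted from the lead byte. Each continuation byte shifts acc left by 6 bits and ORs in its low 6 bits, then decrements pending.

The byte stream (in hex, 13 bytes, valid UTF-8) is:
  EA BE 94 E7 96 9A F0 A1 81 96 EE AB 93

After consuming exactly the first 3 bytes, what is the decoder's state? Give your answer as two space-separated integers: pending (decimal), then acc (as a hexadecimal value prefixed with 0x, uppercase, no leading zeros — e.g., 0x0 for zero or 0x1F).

Answer: 0 0xAF94

Derivation:
Byte[0]=EA: 3-byte lead. pending=2, acc=0xA
Byte[1]=BE: continuation. acc=(acc<<6)|0x3E=0x2BE, pending=1
Byte[2]=94: continuation. acc=(acc<<6)|0x14=0xAF94, pending=0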